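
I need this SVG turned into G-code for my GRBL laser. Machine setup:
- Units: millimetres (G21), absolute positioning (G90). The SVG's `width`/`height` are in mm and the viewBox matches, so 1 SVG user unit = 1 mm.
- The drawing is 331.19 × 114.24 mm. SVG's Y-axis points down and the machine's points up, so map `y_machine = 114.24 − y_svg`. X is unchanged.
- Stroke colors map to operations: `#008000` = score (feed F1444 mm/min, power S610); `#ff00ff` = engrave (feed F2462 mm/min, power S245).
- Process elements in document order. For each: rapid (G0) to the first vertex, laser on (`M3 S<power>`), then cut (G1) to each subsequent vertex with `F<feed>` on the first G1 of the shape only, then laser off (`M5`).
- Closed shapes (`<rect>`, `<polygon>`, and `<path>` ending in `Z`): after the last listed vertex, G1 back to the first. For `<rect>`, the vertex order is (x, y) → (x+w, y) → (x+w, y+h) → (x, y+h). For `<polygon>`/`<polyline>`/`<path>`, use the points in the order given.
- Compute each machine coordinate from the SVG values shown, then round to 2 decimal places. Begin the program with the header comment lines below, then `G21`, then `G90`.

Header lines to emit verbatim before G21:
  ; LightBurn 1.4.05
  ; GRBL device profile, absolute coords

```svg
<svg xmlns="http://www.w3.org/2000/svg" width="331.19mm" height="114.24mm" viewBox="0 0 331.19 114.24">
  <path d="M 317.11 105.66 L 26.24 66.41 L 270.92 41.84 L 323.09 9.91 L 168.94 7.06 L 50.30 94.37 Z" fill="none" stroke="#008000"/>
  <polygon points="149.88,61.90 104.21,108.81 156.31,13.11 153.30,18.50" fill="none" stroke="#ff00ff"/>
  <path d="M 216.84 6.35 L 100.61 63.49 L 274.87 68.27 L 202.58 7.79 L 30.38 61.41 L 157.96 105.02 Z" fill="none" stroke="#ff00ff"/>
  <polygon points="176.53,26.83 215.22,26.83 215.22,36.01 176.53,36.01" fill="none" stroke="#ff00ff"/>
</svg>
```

viewBox `0 0 331.19 114.24` with mm width/height → 1 unit = 1 mm. Flip: y_m = 114.24 − y_svg.

**Shape 1** — `<path>` closed polygon, stroke `#008000` → score (S610, F1444). Machine vertices: (317.11,8.58) → (26.24,47.83) → (270.92,72.40) → (323.09,104.33) → (168.94,107.18) → (50.30,19.87) → (317.11,8.58). Closed: final G1 returns to the first vertex.

**Shape 2** — `<polygon>` closed polygon, stroke `#ff00ff` → engrave (S245, F2462). Machine vertices: (149.88,52.34) → (104.21,5.43) → (156.31,101.13) → (153.30,95.74) → (149.88,52.34). Closed: final G1 returns to the first vertex.

**Shape 3** — `<path>` closed polygon, stroke `#ff00ff` → engrave (S245, F2462). Machine vertices: (216.84,107.89) → (100.61,50.75) → (274.87,45.97) → (202.58,106.45) → (30.38,52.83) → (157.96,9.22) → (216.84,107.89). Closed: final G1 returns to the first vertex.

**Shape 4** — `<polygon>` rectangle, stroke `#ff00ff` → engrave (S245, F2462). Machine vertices: (176.53,87.41) → (215.22,87.41) → (215.22,78.23) → (176.53,78.23) → (176.53,87.41). Closed: final G1 returns to the first vertex.

; LightBurn 1.4.05
; GRBL device profile, absolute coords
G21
G90
G0 X317.11 Y8.58
M3 S610
G1 X26.24 Y47.83 F1444
G1 X270.92 Y72.40
G1 X323.09 Y104.33
G1 X168.94 Y107.18
G1 X50.30 Y19.87
G1 X317.11 Y8.58
M5
G0 X149.88 Y52.34
M3 S245
G1 X104.21 Y5.43 F2462
G1 X156.31 Y101.13
G1 X153.30 Y95.74
G1 X149.88 Y52.34
M5
G0 X216.84 Y107.89
M3 S245
G1 X100.61 Y50.75 F2462
G1 X274.87 Y45.97
G1 X202.58 Y106.45
G1 X30.38 Y52.83
G1 X157.96 Y9.22
G1 X216.84 Y107.89
M5
G0 X176.53 Y87.41
M3 S245
G1 X215.22 Y87.41 F2462
G1 X215.22 Y78.23
G1 X176.53 Y78.23
G1 X176.53 Y87.41
M5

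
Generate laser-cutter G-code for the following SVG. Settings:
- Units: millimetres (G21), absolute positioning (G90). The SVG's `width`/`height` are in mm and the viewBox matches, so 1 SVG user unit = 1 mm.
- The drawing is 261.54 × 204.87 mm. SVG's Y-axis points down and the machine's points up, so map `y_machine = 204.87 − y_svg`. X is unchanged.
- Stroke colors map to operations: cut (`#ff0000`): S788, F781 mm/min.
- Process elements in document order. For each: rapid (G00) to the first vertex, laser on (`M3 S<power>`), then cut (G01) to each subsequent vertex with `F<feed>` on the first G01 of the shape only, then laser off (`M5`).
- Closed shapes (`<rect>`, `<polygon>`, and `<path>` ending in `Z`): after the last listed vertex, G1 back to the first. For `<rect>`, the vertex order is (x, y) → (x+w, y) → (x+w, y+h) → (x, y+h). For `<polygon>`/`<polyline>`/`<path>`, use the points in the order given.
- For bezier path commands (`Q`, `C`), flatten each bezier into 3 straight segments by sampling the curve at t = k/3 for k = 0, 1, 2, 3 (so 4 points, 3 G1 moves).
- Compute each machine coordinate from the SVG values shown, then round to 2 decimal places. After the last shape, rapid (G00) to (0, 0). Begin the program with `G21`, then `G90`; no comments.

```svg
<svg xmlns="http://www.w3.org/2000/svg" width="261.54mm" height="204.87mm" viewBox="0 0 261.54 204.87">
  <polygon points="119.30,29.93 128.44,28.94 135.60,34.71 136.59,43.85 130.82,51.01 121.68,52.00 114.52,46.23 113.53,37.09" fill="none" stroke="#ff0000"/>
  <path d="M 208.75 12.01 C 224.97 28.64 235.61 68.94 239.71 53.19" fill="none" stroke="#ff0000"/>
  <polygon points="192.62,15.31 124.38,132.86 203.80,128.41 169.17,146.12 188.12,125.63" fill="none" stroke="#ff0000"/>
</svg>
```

G21
G90
G00 X119.30 Y174.94
M3 S788
G01 X128.44 Y175.93 F781
G01 X135.60 Y170.16
G01 X136.59 Y161.02
G01 X130.82 Y153.86
G01 X121.68 Y152.87
G01 X114.52 Y158.64
G01 X113.53 Y167.78
G01 X119.30 Y174.94
M5
G00 X208.75 Y192.86
M3 S788
G01 X223.07 Y171.29 F781
G01 X233.47 Y151.66
G01 X239.71 Y151.68
M5
G00 X192.62 Y189.56
M3 S788
G01 X124.38 Y72.01 F781
G01 X203.80 Y76.46
G01 X169.17 Y58.75
G01 X188.12 Y79.24
G01 X192.62 Y189.56
M5
G00 X0.00 Y0.00

Since the viewBox matches the mm dimensions, user units are millimetres directly. The only transform is the Y-flip y_m = 204.87 − y_svg.

Shape 1 is a regular polygon drawn with `<polygon>`. Its stroke #ff0000 means cut at S788, F781. After flipping Y the toolpath is (119.30,174.94) → (128.44,175.93) → (135.60,170.16) → (136.59,161.02) → (130.82,153.86) → (121.68,152.87) → (114.52,158.64) → (113.53,167.78) → (119.30,174.94), returning to the start.

Shape 2 is a cubic bezier drawn with `<path>`. Its stroke #ff0000 means cut at S788, F781. After flipping Y the toolpath is (208.75,192.86) → (223.07,171.29) → (233.47,151.66) → (239.71,151.68).

Shape 3 is a closed polygon drawn with `<polygon>`. Its stroke #ff0000 means cut at S788, F781. After flipping Y the toolpath is (192.62,189.56) → (124.38,72.01) → (203.80,76.46) → (169.17,58.75) → (188.12,79.24) → (192.62,189.56), returning to the start.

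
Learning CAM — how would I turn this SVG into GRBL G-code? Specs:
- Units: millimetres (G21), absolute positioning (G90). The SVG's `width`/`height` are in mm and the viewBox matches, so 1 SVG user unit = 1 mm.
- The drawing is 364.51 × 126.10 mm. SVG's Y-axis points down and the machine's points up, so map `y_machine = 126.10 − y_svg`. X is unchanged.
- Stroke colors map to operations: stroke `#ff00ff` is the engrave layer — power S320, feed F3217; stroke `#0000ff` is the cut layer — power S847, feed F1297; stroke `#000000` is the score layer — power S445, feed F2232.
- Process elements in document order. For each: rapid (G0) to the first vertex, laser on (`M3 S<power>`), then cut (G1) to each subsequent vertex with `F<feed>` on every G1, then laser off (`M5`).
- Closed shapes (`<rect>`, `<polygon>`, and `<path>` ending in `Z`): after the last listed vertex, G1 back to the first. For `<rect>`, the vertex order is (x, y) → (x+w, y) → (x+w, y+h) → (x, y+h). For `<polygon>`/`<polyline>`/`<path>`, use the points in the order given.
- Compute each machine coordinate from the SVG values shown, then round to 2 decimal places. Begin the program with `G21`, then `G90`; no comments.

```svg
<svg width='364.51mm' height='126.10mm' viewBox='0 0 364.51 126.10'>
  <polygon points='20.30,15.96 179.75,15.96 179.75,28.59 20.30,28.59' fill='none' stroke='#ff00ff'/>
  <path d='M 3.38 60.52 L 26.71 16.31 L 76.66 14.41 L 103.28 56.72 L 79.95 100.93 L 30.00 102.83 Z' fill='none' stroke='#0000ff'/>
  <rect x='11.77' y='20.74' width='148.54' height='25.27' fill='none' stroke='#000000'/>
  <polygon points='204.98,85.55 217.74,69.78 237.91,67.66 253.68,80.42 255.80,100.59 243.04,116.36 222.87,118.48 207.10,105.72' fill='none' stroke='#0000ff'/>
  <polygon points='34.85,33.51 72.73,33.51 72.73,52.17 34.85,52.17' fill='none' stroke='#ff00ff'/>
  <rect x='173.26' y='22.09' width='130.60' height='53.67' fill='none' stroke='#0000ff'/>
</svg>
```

G21
G90
G0 X20.30 Y110.14
M3 S320
G1 X179.75 Y110.14 F3217
G1 X179.75 Y97.51 F3217
G1 X20.30 Y97.51 F3217
G1 X20.30 Y110.14 F3217
M5
G0 X3.38 Y65.58
M3 S847
G1 X26.71 Y109.79 F1297
G1 X76.66 Y111.69 F1297
G1 X103.28 Y69.38 F1297
G1 X79.95 Y25.17 F1297
G1 X30.00 Y23.27 F1297
G1 X3.38 Y65.58 F1297
M5
G0 X11.77 Y105.36
M3 S445
G1 X160.31 Y105.36 F2232
G1 X160.31 Y80.09 F2232
G1 X11.77 Y80.09 F2232
G1 X11.77 Y105.36 F2232
M5
G0 X204.98 Y40.55
M3 S847
G1 X217.74 Y56.32 F1297
G1 X237.91 Y58.44 F1297
G1 X253.68 Y45.68 F1297
G1 X255.80 Y25.51 F1297
G1 X243.04 Y9.74 F1297
G1 X222.87 Y7.62 F1297
G1 X207.10 Y20.38 F1297
G1 X204.98 Y40.55 F1297
M5
G0 X34.85 Y92.59
M3 S320
G1 X72.73 Y92.59 F3217
G1 X72.73 Y73.93 F3217
G1 X34.85 Y73.93 F3217
G1 X34.85 Y92.59 F3217
M5
G0 X173.26 Y104.01
M3 S847
G1 X303.86 Y104.01 F1297
G1 X303.86 Y50.34 F1297
G1 X173.26 Y50.34 F1297
G1 X173.26 Y104.01 F1297
M5

1 u = 1 mm; y_m = 126.10 − y.

[1] `<polygon>` rectangle, #ff00ff→engrave S320 F3217: (20.30,110.14) → (179.75,110.14) → (179.75,97.51) → (20.30,97.51) → (20.30,110.14) (closed)

[2] `<path>` regular polygon, #0000ff→cut S847 F1297: (3.38,65.58) → (26.71,109.79) → (76.66,111.69) → (103.28,69.38) → (79.95,25.17) → (30.00,23.27) → (3.38,65.58) (closed)

[3] `<rect>` rectangle, #000000→score S445 F2232: (11.77,105.36) → (160.31,105.36) → (160.31,80.09) → (11.77,80.09) → (11.77,105.36) (closed)

[4] `<polygon>` regular polygon, #0000ff→cut S847 F1297: (204.98,40.55) → (217.74,56.32) → (237.91,58.44) → (253.68,45.68) → (255.80,25.51) → (243.04,9.74) → (222.87,7.62) → (207.10,20.38) → (204.98,40.55) (closed)

[5] `<polygon>` rectangle, #ff00ff→engrave S320 F3217: (34.85,92.59) → (72.73,92.59) → (72.73,73.93) → (34.85,73.93) → (34.85,92.59) (closed)

[6] `<rect>` rectangle, #0000ff→cut S847 F1297: (173.26,104.01) → (303.86,104.01) → (303.86,50.34) → (173.26,50.34) → (173.26,104.01) (closed)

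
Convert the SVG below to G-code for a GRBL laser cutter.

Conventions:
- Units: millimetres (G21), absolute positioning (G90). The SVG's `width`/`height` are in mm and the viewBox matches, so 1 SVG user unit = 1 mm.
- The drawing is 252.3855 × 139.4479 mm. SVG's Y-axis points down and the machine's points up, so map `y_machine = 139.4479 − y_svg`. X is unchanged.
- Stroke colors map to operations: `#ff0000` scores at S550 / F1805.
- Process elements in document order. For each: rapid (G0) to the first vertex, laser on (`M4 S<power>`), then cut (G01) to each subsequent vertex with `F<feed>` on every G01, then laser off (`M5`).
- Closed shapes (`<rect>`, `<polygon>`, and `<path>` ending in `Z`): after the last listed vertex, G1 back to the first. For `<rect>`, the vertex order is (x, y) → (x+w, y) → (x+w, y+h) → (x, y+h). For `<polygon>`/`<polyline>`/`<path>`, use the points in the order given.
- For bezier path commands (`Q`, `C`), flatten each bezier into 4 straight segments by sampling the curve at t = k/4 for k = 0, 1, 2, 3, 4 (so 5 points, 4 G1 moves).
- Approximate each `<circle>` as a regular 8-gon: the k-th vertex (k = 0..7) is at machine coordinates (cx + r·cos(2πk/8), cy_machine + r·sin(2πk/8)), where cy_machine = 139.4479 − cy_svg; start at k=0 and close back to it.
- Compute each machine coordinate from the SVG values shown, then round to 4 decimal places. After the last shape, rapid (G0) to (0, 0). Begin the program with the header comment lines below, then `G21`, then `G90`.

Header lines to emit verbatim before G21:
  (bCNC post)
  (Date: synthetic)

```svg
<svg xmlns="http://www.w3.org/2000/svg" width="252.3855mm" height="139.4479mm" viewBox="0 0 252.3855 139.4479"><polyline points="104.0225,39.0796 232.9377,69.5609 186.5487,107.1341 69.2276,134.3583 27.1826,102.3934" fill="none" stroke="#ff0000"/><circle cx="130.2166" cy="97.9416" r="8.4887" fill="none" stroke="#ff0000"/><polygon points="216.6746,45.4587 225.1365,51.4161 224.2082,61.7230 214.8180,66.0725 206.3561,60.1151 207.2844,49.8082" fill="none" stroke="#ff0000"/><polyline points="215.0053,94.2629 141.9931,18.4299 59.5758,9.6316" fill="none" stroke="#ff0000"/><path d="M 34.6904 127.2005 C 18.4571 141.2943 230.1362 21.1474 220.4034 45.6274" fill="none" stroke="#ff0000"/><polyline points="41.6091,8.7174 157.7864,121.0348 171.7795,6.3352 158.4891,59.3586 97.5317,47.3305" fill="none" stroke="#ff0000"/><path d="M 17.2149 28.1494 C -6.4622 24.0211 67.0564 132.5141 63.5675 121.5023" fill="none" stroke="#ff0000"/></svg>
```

(bCNC post)
(Date: synthetic)
G21
G90
G0 X104.0225 Y100.3683
M4 S550
G01 X232.9377 Y69.8870 F1805
G01 X186.5487 Y32.3138 F1805
G01 X69.2276 Y5.0896 F1805
G01 X27.1826 Y37.0545 F1805
M5
G0 X138.7053 Y41.5063
M4 S550
G01 X136.2190 Y47.5087 F1805
G01 X130.2166 Y49.9950 F1805
G01 X124.2142 Y47.5087 F1805
G01 X121.7279 Y41.5063 F1805
G01 X124.2142 Y35.5039 F1805
G01 X130.2166 Y33.0176 F1805
G01 X136.2190 Y35.5039 F1805
G01 X138.7053 Y41.5063 F1805
M5
G0 X216.6746 Y93.9892
M4 S550
G01 X225.1365 Y88.0318 F1805
G01 X224.2082 Y77.7249 F1805
G01 X214.8180 Y73.3754 F1805
G01 X206.3561 Y79.3328 F1805
G01 X207.2844 Y89.6397 F1805
G01 X216.6746 Y93.9892 F1805
M5
G0 X215.0053 Y45.1850
M4 S550
G01 X141.9931 Y121.0180 F1805
G01 X59.5758 Y129.8163 F1805
M5
G0 X34.6904 Y12.2474
M4 S550
G01 X58.2283 Y22.4899 F1805
G01 X125.1092 Y56.9288 F1805
G01 X193.2090 Y89.4203 F1805
G01 X220.4034 Y93.8205 F1805
M5
G0 X41.6091 Y130.7305
M4 S550
G01 X157.7864 Y18.4131 F1805
G01 X171.7795 Y133.1127 F1805
G01 X158.4891 Y80.0893 F1805
G01 X97.5317 Y92.1174 F1805
M5
G0 X17.2149 Y111.2985
M4 S550
G01 X14.9593 Y96.9052 F1805
G01 X32.8206 Y62.0407 F1805
G01 X54.4672 Y28.4669 F1805
G01 X63.5675 Y17.9456 F1805
M5
G0 X0.0000 Y0.0000

viewBox `0 0 252.3855 139.4479` with mm width/height → 1 unit = 1 mm. Flip: y_m = 139.4479 − y_svg.

**Shape 1** — `<polyline>` open polyline, stroke `#ff0000` → score (S550, F1805). Machine vertices: (104.0225,100.3683) → (232.9377,69.8870) → (186.5487,32.3138) → (69.2276,5.0896) → (27.1826,37.0545). Open path.

**Shape 2** — `<circle>` circle, stroke `#ff0000` → score (S550, F1805). Machine vertices: (138.7053,41.5063) → (136.2190,47.5087) → (130.2166,49.9950) → (124.2142,47.5087) → (121.7279,41.5063) → (124.2142,35.5039) → (130.2166,33.0176) → (136.2190,35.5039) → (138.7053,41.5063). Closed: final G1 returns to the first vertex.

**Shape 3** — `<polygon>` regular polygon, stroke `#ff0000` → score (S550, F1805). Machine vertices: (216.6746,93.9892) → (225.1365,88.0318) → (224.2082,77.7249) → (214.8180,73.3754) → (206.3561,79.3328) → (207.2844,89.6397) → (216.6746,93.9892). Closed: final G1 returns to the first vertex.

**Shape 4** — `<polyline>` open polyline, stroke `#ff0000` → score (S550, F1805). Machine vertices: (215.0053,45.1850) → (141.9931,121.0180) → (59.5758,129.8163). Open path.

**Shape 5** — `<path>` cubic bezier, stroke `#ff0000` → score (S550, F1805). Control points (SVG): P0=(34.6904,127.2005), P1=(18.4571,141.2943), P2=(230.1362,21.1474), P3=(220.4034,45.6274); sampled at t=k/4. Machine vertices: (34.6904,12.2474) → (58.2283,22.4899) → (125.1092,56.9288) → (193.2090,89.4203) → (220.4034,93.8205). Open path.

**Shape 6** — `<polyline>` open polyline, stroke `#ff0000` → score (S550, F1805). Machine vertices: (41.6091,130.7305) → (157.7864,18.4131) → (171.7795,133.1127) → (158.4891,80.0893) → (97.5317,92.1174). Open path.

**Shape 7** — `<path>` cubic bezier, stroke `#ff0000` → score (S550, F1805). Control points (SVG): P0=(17.2149,28.1494), P1=(-6.4622,24.0211), P2=(67.0564,132.5141), P3=(63.5675,121.5023); sampled at t=k/4. Machine vertices: (17.2149,111.2985) → (14.9593,96.9052) → (32.8206,62.0407) → (54.4672,28.4669) → (63.5675,17.9456). Open path.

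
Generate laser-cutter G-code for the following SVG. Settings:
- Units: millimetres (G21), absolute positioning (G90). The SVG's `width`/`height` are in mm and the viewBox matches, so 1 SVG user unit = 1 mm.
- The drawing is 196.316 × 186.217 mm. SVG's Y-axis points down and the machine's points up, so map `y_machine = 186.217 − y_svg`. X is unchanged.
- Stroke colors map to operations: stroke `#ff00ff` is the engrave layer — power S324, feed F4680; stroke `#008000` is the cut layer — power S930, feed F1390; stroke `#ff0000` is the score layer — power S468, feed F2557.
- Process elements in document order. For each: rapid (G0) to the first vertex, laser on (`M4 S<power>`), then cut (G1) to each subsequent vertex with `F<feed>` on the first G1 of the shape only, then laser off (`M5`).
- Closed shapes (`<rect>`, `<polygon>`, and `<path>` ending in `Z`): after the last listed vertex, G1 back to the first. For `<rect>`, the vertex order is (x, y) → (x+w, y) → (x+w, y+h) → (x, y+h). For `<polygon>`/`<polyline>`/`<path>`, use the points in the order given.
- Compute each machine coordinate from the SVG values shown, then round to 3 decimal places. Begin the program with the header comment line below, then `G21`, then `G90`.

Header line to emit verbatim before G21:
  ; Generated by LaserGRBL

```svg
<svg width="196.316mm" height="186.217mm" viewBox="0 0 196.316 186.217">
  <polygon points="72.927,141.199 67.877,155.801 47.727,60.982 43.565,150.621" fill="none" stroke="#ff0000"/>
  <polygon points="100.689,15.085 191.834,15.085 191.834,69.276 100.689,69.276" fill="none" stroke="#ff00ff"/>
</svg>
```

Since the viewBox matches the mm dimensions, user units are millimetres directly. The only transform is the Y-flip y_m = 186.217 − y_svg.

Shape 1 is a closed polygon drawn with `<polygon>`. Its stroke #ff0000 means score at S468, F2557. After flipping Y the toolpath is (72.927,45.018) → (67.877,30.416) → (47.727,125.235) → (43.565,35.596) → (72.927,45.018), returning to the start.

Shape 2 is a rectangle drawn with `<polygon>`. Its stroke #ff00ff means engrave at S324, F4680. After flipping Y the toolpath is (100.689,171.132) → (191.834,171.132) → (191.834,116.941) → (100.689,116.941) → (100.689,171.132), returning to the start.

; Generated by LaserGRBL
G21
G90
G0 X72.927 Y45.018
M4 S468
G1 X67.877 Y30.416 F2557
G1 X47.727 Y125.235
G1 X43.565 Y35.596
G1 X72.927 Y45.018
M5
G0 X100.689 Y171.132
M4 S324
G1 X191.834 Y171.132 F4680
G1 X191.834 Y116.941
G1 X100.689 Y116.941
G1 X100.689 Y171.132
M5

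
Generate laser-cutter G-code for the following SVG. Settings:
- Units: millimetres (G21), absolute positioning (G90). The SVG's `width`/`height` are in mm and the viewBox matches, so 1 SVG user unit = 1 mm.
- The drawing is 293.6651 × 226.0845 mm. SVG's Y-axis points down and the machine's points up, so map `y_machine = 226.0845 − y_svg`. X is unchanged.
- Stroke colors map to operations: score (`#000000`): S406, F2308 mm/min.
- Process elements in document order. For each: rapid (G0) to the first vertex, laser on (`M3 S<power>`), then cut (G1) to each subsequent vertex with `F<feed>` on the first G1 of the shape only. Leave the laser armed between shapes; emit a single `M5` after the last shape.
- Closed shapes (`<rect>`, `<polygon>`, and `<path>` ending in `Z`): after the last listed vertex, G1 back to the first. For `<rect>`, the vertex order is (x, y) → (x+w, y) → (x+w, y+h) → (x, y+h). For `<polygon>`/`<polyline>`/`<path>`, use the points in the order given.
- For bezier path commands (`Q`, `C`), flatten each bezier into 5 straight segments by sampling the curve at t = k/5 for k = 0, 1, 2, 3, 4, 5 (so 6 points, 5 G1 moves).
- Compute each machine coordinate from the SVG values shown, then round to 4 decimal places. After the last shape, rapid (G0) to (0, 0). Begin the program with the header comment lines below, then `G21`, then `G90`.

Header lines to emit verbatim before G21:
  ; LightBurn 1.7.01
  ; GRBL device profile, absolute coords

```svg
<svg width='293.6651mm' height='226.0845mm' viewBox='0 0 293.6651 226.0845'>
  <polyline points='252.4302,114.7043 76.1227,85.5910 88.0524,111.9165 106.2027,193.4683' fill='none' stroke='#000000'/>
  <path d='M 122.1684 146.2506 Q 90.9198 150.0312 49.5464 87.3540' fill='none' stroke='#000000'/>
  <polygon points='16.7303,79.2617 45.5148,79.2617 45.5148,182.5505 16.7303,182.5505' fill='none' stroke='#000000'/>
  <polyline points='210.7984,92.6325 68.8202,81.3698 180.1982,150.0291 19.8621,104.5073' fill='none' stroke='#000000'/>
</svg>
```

; LightBurn 1.7.01
; GRBL device profile, absolute coords
G21
G90
G0 X252.4302 Y111.3802
M3 S406
G1 X76.1227 Y140.4935 F2308
G1 X88.0524 Y114.1680
G1 X106.2027 Y32.6162
G0 X122.1684 Y79.8339
M3 S406
G1 X109.2640 Y80.9800 F2308
G1 X95.5496 Y87.4427
G1 X81.0252 Y99.2220
G1 X65.6908 Y116.3179
G1 X49.5464 Y138.7305
G0 X16.7303 Y146.8228
M3 S406
G1 X45.5148 Y146.8228 F2308
G1 X45.5148 Y43.5340
G1 X16.7303 Y43.5340
G1 X16.7303 Y146.8228
G0 X210.7984 Y133.4520
M3 S406
G1 X68.8202 Y144.7147 F2308
G1 X180.1982 Y76.0554
G1 X19.8621 Y121.5772
M5
G0 X0.0000 Y0.0000

Since the viewBox matches the mm dimensions, user units are millimetres directly. The only transform is the Y-flip y_m = 226.0845 − y_svg.

Shape 1 is a open polyline drawn with `<polyline>`. Its stroke #000000 means score at S406, F2308. After flipping Y the toolpath is (252.4302,111.3802) → (76.1227,140.4935) → (88.0524,114.1680) → (106.2027,32.6162).

Shape 2 is a quadratic bezier drawn with `<path>`. Its stroke #000000 means score at S406, F2308. After flipping Y the toolpath is (122.1684,79.8339) → (109.2640,80.9800) → (95.5496,87.4427) → (81.0252,99.2220) → (65.6908,116.3179) → (49.5464,138.7305).

Shape 3 is a rectangle drawn with `<polygon>`. Its stroke #000000 means score at S406, F2308. After flipping Y the toolpath is (16.7303,146.8228) → (45.5148,146.8228) → (45.5148,43.5340) → (16.7303,43.5340) → (16.7303,146.8228), returning to the start.

Shape 4 is a open polyline drawn with `<polyline>`. Its stroke #000000 means score at S406, F2308. After flipping Y the toolpath is (210.7984,133.4520) → (68.8202,144.7147) → (180.1982,76.0554) → (19.8621,121.5772).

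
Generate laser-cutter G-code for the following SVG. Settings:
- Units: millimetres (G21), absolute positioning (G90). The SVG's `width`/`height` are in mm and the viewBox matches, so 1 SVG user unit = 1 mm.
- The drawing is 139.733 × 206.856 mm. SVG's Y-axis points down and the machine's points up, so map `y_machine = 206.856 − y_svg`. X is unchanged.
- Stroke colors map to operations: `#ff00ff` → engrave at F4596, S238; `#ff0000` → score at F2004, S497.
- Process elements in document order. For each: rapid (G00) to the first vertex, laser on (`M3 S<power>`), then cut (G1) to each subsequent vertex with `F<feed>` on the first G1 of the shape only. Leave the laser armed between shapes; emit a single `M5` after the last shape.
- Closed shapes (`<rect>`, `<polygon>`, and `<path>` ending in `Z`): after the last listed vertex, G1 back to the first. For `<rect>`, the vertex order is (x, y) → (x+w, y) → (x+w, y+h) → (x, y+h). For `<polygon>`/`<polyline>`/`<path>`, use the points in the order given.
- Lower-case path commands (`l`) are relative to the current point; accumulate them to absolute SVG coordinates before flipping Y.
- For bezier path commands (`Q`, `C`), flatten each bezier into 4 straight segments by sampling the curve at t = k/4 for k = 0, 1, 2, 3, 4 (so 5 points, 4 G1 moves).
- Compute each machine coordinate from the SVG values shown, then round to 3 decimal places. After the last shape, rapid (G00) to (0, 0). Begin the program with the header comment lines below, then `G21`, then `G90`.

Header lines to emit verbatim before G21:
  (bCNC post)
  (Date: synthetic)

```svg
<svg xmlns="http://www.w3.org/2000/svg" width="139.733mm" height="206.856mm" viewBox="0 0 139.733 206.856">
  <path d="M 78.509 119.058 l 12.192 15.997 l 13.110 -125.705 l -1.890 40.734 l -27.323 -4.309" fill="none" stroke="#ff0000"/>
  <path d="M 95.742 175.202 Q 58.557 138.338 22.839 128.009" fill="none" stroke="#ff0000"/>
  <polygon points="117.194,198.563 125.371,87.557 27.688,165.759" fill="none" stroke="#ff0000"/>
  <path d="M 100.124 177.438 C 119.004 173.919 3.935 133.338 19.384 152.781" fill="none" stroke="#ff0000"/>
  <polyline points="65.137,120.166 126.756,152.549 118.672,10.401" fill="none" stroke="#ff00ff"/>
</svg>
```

(bCNC post)
(Date: synthetic)
G21
G90
G00 X78.509 Y87.798
M3 S497
G1 X90.701 Y71.801 F2004
G1 X103.811 Y197.506
G1 X101.921 Y156.772
G1 X74.598 Y161.081
G00 X95.742 Y31.654
M3 S497
G1 X77.241 Y48.428 F2004
G1 X58.924 Y61.884
G1 X40.790 Y72.024
G1 X22.839 Y78.847
G00 X117.194 Y8.293
M3 S497
G1 X125.371 Y119.299 F2004
G1 X27.688 Y41.097
G1 X117.194 Y8.293
G00 X100.124 Y29.418
M3 S497
G1 X93.301 Y37.489 F2004
G1 X61.041 Y50.357
G1 X28.137 Y58.920
G1 X19.384 Y54.075
G00 X65.137 Y86.690
M3 S238
G1 X126.756 Y54.307 F4596
G1 X118.672 Y196.455
M5
G00 X0.000 Y0.000

viewBox `0 0 139.733 206.856` with mm width/height → 1 unit = 1 mm. Flip: y_m = 206.856 − y_svg.

**Shape 1** — `<path>` open polyline, stroke `#ff0000` → score (S497, F2004). Machine vertices: (78.509,87.798) → (90.701,71.801) → (103.811,197.506) → (101.921,156.772) → (74.598,161.081). Open path.

**Shape 2** — `<path>` quadratic bezier, stroke `#ff0000` → score (S497, F2004). Control points (SVG): P0=(95.742,175.202), P1=(58.557,138.338), P2=(22.839,128.009); sampled at t=k/4. Machine vertices: (95.742,31.654) → (77.241,48.428) → (58.924,61.884) → (40.790,72.024) → (22.839,78.847). Open path.

**Shape 3** — `<polygon>` closed polygon, stroke `#ff0000` → score (S497, F2004). Machine vertices: (117.194,8.293) → (125.371,119.299) → (27.688,41.097) → (117.194,8.293). Closed: final G1 returns to the first vertex.

**Shape 4** — `<path>` cubic bezier, stroke `#ff0000` → score (S497, F2004). Control points (SVG): P0=(100.124,177.438), P1=(119.004,173.919), P2=(3.935,133.338), P3=(19.384,152.781); sampled at t=k/4. Machine vertices: (100.124,29.418) → (93.301,37.489) → (61.041,50.357) → (28.137,58.920) → (19.384,54.075). Open path.

**Shape 5** — `<polyline>` open polyline, stroke `#ff00ff` → engrave (S238, F4596). Machine vertices: (65.137,86.690) → (126.756,54.307) → (118.672,196.455). Open path.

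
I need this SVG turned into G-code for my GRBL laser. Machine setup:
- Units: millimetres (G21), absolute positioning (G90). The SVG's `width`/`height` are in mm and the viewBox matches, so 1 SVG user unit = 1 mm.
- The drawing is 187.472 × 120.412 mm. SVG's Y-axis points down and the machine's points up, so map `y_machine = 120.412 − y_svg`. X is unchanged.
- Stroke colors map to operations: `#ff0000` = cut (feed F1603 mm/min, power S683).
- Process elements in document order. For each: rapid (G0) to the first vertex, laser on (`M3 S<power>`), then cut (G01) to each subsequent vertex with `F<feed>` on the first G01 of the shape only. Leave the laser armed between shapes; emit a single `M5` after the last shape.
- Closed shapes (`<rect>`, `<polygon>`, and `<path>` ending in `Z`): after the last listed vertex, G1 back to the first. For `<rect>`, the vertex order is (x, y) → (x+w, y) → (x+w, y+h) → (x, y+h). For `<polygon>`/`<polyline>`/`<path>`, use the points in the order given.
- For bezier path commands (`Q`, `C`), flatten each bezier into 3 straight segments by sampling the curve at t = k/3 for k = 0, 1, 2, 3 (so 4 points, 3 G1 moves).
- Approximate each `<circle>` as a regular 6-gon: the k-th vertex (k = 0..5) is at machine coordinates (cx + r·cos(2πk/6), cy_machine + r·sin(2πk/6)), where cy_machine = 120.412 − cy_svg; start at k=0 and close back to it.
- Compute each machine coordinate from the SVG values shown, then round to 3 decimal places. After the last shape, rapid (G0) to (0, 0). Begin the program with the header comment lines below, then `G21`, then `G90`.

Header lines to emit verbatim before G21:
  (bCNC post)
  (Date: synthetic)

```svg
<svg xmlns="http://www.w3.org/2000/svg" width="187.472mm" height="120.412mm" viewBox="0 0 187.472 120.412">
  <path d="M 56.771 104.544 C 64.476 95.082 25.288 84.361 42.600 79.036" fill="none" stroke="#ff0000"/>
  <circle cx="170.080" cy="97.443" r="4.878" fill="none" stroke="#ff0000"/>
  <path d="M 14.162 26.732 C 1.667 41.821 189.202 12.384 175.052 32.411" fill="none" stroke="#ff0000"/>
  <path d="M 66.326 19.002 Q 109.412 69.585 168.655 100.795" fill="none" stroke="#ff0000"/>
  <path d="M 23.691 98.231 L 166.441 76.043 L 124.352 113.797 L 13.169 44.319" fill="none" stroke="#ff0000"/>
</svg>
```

(bCNC post)
(Date: synthetic)
G21
G90
G0 X56.771 Y15.868
M3 S683
G01 X52.674 Y25.503 F1603
G01 X40.292 Y34.499
G01 X42.600 Y41.376
G0 X174.958 Y22.969
M3 S683
G01 X172.519 Y27.193 F1603
G01 X167.641 Y27.193
G01 X165.202 Y22.969
G01 X167.641 Y18.745
G01 X172.519 Y18.745
G01 X174.958 Y22.969
G0 X14.162 Y93.680
M3 S683
G01 X53.465 Y89.952 F1603
G01 X136.852 Y95.021
G01 X175.052 Y88.001
G0 X66.326 Y101.410
M3 S683
G01 X96.845 Y69.841 F1603
G01 X130.955 Y42.576
G01 X168.655 Y19.617
G0 X23.691 Y22.181
M3 S683
G01 X166.441 Y44.369 F1603
G01 X124.352 Y6.615
G01 X13.169 Y76.093
M5
G0 X0.000 Y0.000

Since the viewBox matches the mm dimensions, user units are millimetres directly. The only transform is the Y-flip y_m = 120.412 − y_svg.

Shape 1 is a cubic bezier drawn with `<path>`. Its stroke #ff0000 means cut at S683, F1603. After flipping Y the toolpath is (56.771,15.868) → (52.674,25.503) → (40.292,34.499) → (42.600,41.376).

Shape 2 is a circle drawn with `<circle>`. Its stroke #ff0000 means cut at S683, F1603. After flipping Y the toolpath is (174.958,22.969) → (172.519,27.193) → (167.641,27.193) → (165.202,22.969) → (167.641,18.745) → (172.519,18.745) → (174.958,22.969), returning to the start.

Shape 3 is a cubic bezier drawn with `<path>`. Its stroke #ff0000 means cut at S683, F1603. After flipping Y the toolpath is (14.162,93.680) → (53.465,89.952) → (136.852,95.021) → (175.052,88.001).

Shape 4 is a quadratic bezier drawn with `<path>`. Its stroke #ff0000 means cut at S683, F1603. After flipping Y the toolpath is (66.326,101.410) → (96.845,69.841) → (130.955,42.576) → (168.655,19.617).

Shape 5 is a open polyline drawn with `<path>`. Its stroke #ff0000 means cut at S683, F1603. After flipping Y the toolpath is (23.691,22.181) → (166.441,44.369) → (124.352,6.615) → (13.169,76.093).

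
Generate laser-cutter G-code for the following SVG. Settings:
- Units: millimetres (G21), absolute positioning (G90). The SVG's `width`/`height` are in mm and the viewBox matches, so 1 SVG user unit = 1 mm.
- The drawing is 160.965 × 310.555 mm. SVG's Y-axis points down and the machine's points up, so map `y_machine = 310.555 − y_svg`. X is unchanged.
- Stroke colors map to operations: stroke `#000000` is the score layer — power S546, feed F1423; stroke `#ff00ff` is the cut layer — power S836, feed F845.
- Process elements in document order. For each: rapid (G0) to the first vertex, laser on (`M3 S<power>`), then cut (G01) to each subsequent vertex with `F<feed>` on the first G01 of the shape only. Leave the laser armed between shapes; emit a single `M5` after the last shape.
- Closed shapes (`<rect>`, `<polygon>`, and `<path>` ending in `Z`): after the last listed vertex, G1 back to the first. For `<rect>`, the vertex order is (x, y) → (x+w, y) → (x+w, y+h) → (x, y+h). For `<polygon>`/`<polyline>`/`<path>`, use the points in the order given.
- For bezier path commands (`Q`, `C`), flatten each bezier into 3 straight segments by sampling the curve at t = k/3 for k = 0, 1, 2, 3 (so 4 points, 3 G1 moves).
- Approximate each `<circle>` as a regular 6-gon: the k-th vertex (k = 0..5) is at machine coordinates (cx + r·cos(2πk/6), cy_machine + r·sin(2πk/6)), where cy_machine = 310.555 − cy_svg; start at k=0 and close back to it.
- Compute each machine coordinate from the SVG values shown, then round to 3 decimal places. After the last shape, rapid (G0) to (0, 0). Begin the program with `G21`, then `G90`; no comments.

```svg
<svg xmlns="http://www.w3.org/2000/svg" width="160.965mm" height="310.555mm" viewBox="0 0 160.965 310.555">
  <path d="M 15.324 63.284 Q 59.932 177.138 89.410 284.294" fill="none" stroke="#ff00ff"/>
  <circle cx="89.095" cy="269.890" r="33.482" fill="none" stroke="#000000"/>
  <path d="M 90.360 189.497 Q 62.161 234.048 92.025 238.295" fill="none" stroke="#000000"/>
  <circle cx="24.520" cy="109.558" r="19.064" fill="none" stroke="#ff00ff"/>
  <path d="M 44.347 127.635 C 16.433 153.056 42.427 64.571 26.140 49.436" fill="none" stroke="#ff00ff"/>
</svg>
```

G21
G90
G0 X15.324 Y247.271
M3 S836
G01 X43.382 Y172.113 F845
G01 X68.077 Y98.443
G01 X89.410 Y26.261
G0 X122.577 Y40.665
M3 S546
G01 X105.836 Y69.661 F1423
G01 X72.354 Y69.661
G01 X55.613 Y40.665
G01 X72.354 Y11.669
G01 X105.836 Y11.669
G01 X122.577 Y40.665
G0 X90.360 Y121.058
M3 S546
G01 X78.012 Y95.836 F1423
G01 X78.567 Y79.570
G01 X92.025 Y72.260
G0 X43.584 Y200.997
M3 S836
G01 X34.052 Y217.507 F845
G01 X14.988 Y217.507
G01 X5.456 Y200.997
G01 X14.988 Y184.487
G01 X34.052 Y184.487
G01 X43.584 Y200.997
G0 X44.347 Y182.920
M3 S836
G01 X30.840 Y188.532 F845
G01 X31.896 Y228.469
G01 X26.140 Y261.119
M5
G0 X0.000 Y0.000

1 u = 1 mm; y_m = 310.555 − y.

[1] `<path>` quadratic bezier, #ff00ff→cut S836 F845: (15.324,247.271) → (43.382,172.113) → (68.077,98.443) → (89.410,26.261)

[2] `<circle>` circle, #000000→score S546 F1423: (122.577,40.665) → (105.836,69.661) → (72.354,69.661) → (55.613,40.665) → (72.354,11.669) → (105.836,11.669) → (122.577,40.665) (closed)

[3] `<path>` quadratic bezier, #000000→score S546 F1423: (90.360,121.058) → (78.012,95.836) → (78.567,79.570) → (92.025,72.260)

[4] `<circle>` circle, #ff00ff→cut S836 F845: (43.584,200.997) → (34.052,217.507) → (14.988,217.507) → (5.456,200.997) → (14.988,184.487) → (34.052,184.487) → (43.584,200.997) (closed)

[5] `<path>` cubic bezier, #ff00ff→cut S836 F845: (44.347,182.920) → (30.840,188.532) → (31.896,228.469) → (26.140,261.119)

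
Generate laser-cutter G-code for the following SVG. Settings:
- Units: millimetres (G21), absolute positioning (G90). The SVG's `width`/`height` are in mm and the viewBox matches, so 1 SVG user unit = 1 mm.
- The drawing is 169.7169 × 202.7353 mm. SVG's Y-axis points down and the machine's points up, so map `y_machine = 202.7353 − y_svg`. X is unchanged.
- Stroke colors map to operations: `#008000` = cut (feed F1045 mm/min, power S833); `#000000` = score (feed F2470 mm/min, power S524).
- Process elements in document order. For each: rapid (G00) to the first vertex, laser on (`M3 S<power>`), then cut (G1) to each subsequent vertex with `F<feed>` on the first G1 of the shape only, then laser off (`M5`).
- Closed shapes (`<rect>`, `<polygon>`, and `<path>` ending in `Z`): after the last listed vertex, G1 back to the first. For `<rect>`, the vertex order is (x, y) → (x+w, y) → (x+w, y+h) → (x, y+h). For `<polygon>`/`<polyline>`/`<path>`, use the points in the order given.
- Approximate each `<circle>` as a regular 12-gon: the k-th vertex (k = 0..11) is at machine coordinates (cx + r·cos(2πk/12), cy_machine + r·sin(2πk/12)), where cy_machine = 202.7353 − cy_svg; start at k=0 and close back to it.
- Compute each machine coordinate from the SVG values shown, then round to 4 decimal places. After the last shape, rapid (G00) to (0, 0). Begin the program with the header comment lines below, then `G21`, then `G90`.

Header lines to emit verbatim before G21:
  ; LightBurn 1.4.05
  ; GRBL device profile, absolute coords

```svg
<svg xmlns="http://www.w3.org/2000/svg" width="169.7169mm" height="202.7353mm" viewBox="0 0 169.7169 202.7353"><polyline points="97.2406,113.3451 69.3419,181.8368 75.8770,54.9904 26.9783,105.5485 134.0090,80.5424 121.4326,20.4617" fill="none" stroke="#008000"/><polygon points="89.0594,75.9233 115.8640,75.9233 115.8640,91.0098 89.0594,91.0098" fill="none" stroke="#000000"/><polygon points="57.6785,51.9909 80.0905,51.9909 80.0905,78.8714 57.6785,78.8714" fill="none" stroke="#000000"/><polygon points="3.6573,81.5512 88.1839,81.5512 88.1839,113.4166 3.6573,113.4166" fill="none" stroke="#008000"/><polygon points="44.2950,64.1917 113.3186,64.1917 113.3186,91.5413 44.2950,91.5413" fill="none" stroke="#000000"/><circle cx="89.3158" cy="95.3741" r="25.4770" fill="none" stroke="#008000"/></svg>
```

; LightBurn 1.4.05
; GRBL device profile, absolute coords
G21
G90
G00 X97.2406 Y89.3902
M3 S833
G1 X69.3419 Y20.8985 F1045
G1 X75.8770 Y147.7449
G1 X26.9783 Y97.1868
G1 X134.0090 Y122.1929
G1 X121.4326 Y182.2736
M5
G00 X89.0594 Y126.8120
M3 S524
G1 X115.8640 Y126.8120 F2470
G1 X115.8640 Y111.7255
G1 X89.0594 Y111.7255
G1 X89.0594 Y126.8120
M5
G00 X57.6785 Y150.7444
M3 S524
G1 X80.0905 Y150.7444 F2470
G1 X80.0905 Y123.8639
G1 X57.6785 Y123.8639
G1 X57.6785 Y150.7444
M5
G00 X3.6573 Y121.1841
M3 S833
G1 X88.1839 Y121.1841 F1045
G1 X88.1839 Y89.3187
G1 X3.6573 Y89.3187
G1 X3.6573 Y121.1841
M5
G00 X44.2950 Y138.5436
M3 S524
G1 X113.3186 Y138.5436 F2470
G1 X113.3186 Y111.1940
G1 X44.2950 Y111.1940
G1 X44.2950 Y138.5436
M5
G00 X114.7928 Y107.3612
M3 S833
G1 X111.3795 Y120.0997 F1045
G1 X102.0543 Y129.4249
G1 X89.3158 Y132.8382
G1 X76.5773 Y129.4249
G1 X67.2521 Y120.0997
G1 X63.8388 Y107.3612
G1 X67.2521 Y94.6227
G1 X76.5773 Y85.2975
G1 X89.3158 Y81.8842
G1 X102.0543 Y85.2975
G1 X111.3795 Y94.6227
G1 X114.7928 Y107.3612
M5
G00 X0.0000 Y0.0000

1 u = 1 mm; y_m = 202.7353 − y.

[1] `<polyline>` open polyline, #008000→cut S833 F1045: (97.2406,89.3902) → (69.3419,20.8985) → (75.8770,147.7449) → (26.9783,97.1868) → (134.0090,122.1929) → (121.4326,182.2736)

[2] `<polygon>` rectangle, #000000→score S524 F2470: (89.0594,126.8120) → (115.8640,126.8120) → (115.8640,111.7255) → (89.0594,111.7255) → (89.0594,126.8120) (closed)

[3] `<polygon>` rectangle, #000000→score S524 F2470: (57.6785,150.7444) → (80.0905,150.7444) → (80.0905,123.8639) → (57.6785,123.8639) → (57.6785,150.7444) (closed)

[4] `<polygon>` rectangle, #008000→cut S833 F1045: (3.6573,121.1841) → (88.1839,121.1841) → (88.1839,89.3187) → (3.6573,89.3187) → (3.6573,121.1841) (closed)

[5] `<polygon>` rectangle, #000000→score S524 F2470: (44.2950,138.5436) → (113.3186,138.5436) → (113.3186,111.1940) → (44.2950,111.1940) → (44.2950,138.5436) (closed)

[6] `<circle>` circle, #008000→cut S833 F1045: (114.7928,107.3612) → (111.3795,120.0997) → (102.0543,129.4249) → (89.3158,132.8382) → (76.5773,129.4249) → (67.2521,120.0997) → (63.8388,107.3612) → (67.2521,94.6227) → (76.5773,85.2975) → (89.3158,81.8842) → (102.0543,85.2975) → (111.3795,94.6227) → (114.7928,107.3612) (closed)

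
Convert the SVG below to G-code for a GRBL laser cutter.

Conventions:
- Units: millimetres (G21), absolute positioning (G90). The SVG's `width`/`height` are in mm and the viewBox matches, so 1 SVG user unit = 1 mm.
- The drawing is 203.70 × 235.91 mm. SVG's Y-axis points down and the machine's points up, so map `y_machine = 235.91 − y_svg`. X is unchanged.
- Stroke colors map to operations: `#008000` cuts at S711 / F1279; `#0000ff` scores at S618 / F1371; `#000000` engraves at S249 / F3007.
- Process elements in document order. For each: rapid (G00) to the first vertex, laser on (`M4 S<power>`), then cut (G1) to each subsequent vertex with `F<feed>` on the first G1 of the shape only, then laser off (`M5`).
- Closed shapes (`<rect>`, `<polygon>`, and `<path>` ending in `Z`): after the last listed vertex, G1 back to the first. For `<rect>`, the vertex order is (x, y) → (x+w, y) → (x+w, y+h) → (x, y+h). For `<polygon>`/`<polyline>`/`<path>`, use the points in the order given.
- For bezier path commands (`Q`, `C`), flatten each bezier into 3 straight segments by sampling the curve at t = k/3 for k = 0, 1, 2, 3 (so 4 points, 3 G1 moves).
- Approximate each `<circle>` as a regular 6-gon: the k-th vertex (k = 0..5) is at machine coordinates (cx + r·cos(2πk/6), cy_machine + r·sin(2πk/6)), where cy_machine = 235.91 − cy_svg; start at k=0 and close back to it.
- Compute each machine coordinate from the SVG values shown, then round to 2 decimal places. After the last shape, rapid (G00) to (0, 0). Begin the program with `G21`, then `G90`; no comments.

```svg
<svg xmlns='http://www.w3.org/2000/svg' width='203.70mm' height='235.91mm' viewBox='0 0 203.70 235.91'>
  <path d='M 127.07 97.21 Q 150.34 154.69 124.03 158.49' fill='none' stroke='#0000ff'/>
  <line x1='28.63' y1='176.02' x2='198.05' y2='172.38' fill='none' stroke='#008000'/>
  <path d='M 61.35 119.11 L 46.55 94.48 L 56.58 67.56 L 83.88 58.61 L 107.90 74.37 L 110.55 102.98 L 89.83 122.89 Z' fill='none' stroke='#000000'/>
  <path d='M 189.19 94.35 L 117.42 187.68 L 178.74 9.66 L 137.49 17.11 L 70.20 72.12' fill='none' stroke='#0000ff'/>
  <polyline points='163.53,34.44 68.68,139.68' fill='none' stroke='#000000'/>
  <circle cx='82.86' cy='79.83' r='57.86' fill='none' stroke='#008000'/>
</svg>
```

G21
G90
G00 X127.07 Y138.70
M4 S618
G1 X137.07 Y106.34 F1371
G1 X136.06 Y85.92
G1 X124.03 Y77.42
M5
G00 X28.63 Y59.89
M4 S711
G1 X198.05 Y63.53 F1279
M5
G00 X61.35 Y116.80
M4 S249
G1 X46.55 Y141.43 F3007
G1 X56.58 Y168.35
G1 X83.88 Y177.30
G1 X107.90 Y161.54
G1 X110.55 Y132.93
G1 X89.83 Y113.02
G1 X61.35 Y116.80
M5
G00 X189.19 Y141.56
M4 S618
G1 X117.42 Y48.23 F1371
G1 X178.74 Y226.25
G1 X137.49 Y218.80
G1 X70.20 Y163.79
M5
G00 X163.53 Y201.47
M4 S249
G1 X68.68 Y96.23 F3007
M5
G00 X140.72 Y156.08
M4 S711
G1 X111.79 Y206.19 F1279
G1 X53.93 Y206.19
G1 X25.00 Y156.08
G1 X53.93 Y105.97
G1 X111.79 Y105.97
G1 X140.72 Y156.08
M5
G00 X0.00 Y0.00

viewBox `0 0 203.70 235.91` with mm width/height → 1 unit = 1 mm. Flip: y_m = 235.91 − y_svg.

**Shape 1** — `<path>` quadratic bezier, stroke `#0000ff` → score (S618, F1371). Control points (SVG): P0=(127.07,97.21), P1=(150.34,154.69), P2=(124.03,158.49); sampled at t=k/3. Machine vertices: (127.07,138.70) → (137.07,106.34) → (136.06,85.92) → (124.03,77.42). Open path.

**Shape 2** — `<line>` line segment, stroke `#008000` → cut (S711, F1279). Machine vertices: (28.63,59.89) → (198.05,63.53). Open path.

**Shape 3** — `<path>` regular polygon, stroke `#000000` → engrave (S249, F3007). Machine vertices: (61.35,116.80) → (46.55,141.43) → (56.58,168.35) → (83.88,177.30) → (107.90,161.54) → (110.55,132.93) → (89.83,113.02) → (61.35,116.80). Closed: final G1 returns to the first vertex.

**Shape 4** — `<path>` open polyline, stroke `#0000ff` → score (S618, F1371). Machine vertices: (189.19,141.56) → (117.42,48.23) → (178.74,226.25) → (137.49,218.80) → (70.20,163.79). Open path.

**Shape 5** — `<polyline>` line segment, stroke `#000000` → engrave (S249, F3007). Machine vertices: (163.53,201.47) → (68.68,96.23). Open path.

**Shape 6** — `<circle>` circle, stroke `#008000` → cut (S711, F1279). Machine vertices: (140.72,156.08) → (111.79,206.19) → (53.93,206.19) → (25.00,156.08) → (53.93,105.97) → (111.79,105.97) → (140.72,156.08). Closed: final G1 returns to the first vertex.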